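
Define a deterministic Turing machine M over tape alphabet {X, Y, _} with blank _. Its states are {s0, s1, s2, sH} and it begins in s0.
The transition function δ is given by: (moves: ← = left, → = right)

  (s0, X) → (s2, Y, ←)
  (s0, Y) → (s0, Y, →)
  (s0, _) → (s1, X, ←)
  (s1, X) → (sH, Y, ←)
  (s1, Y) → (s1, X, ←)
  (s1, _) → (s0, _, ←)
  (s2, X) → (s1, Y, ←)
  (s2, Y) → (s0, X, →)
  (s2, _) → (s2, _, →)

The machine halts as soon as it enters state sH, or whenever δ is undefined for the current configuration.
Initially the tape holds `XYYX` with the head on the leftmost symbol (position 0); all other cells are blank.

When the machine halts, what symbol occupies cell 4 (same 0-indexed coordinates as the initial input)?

s0 | _[X]YYX_   read X → write Y, move ←, go to s2
s2 | [_]YYYX_   read _ → write _, move →, go to s2
s2 | _[Y]YYX_   read Y → write X, move →, go to s0
s0 | _X[Y]YX_   read Y → write Y, move →, go to s0
s0 | _XY[Y]X_   read Y → write Y, move →, go to s0
s0 | _XYY[X]_   read X → write Y, move ←, go to s2
s2 | _XY[Y]Y_   read Y → write X, move →, go to s0
s0 | _XYX[Y]_   read Y → write Y, move →, go to s0
s0 | _XYXY[_]   read _ → write X, move ←, go to s1
s1 | _XYX[Y]X   read Y → write X, move ←, go to s1
s1 | _XY[X]XX   read X → write Y, move ←, go to sH
sH | _X[Y]YXX
Cell 4 holds X when M halts.

X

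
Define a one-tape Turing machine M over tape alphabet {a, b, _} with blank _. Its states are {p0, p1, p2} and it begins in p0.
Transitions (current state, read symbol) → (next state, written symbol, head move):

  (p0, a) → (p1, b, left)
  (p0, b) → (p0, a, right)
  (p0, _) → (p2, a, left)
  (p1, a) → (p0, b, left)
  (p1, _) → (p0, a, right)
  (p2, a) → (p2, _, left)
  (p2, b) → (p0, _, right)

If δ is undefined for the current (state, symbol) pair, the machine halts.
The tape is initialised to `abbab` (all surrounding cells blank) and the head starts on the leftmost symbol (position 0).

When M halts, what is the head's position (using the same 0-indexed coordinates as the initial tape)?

state=p0 head=0 tape=___[a]bbab_   (p0,a)→(p1,b,left)
state=p1 head=-1 tape=__[_]bbbab_   (p1,_)→(p0,a,right)
state=p0 head=0 tape=__a[b]bbab_   (p0,b)→(p0,a,right)
state=p0 head=1 tape=__aa[b]bab_   (p0,b)→(p0,a,right)
state=p0 head=2 tape=__aaa[b]ab_   (p0,b)→(p0,a,right)
state=p0 head=3 tape=__aaaa[a]b_   (p0,a)→(p1,b,left)
state=p1 head=2 tape=__aaa[a]bb_   (p1,a)→(p0,b,left)
state=p0 head=1 tape=__aa[a]bbb_   (p0,a)→(p1,b,left)
state=p1 head=0 tape=__a[a]bbbb_   (p1,a)→(p0,b,left)
state=p0 head=-1 tape=__[a]bbbbb_   (p0,a)→(p1,b,left)
state=p1 head=-2 tape=_[_]bbbbbb_   (p1,_)→(p0,a,right)
state=p0 head=-1 tape=_a[b]bbbbb_   (p0,b)→(p0,a,right)
state=p0 head=0 tape=_aa[b]bbbb_   (p0,b)→(p0,a,right)
state=p0 head=1 tape=_aaa[b]bbb_   (p0,b)→(p0,a,right)
state=p0 head=2 tape=_aaaa[b]bb_   (p0,b)→(p0,a,right)
state=p0 head=3 tape=_aaaaa[b]b_   (p0,b)→(p0,a,right)
state=p0 head=4 tape=_aaaaaa[b]_   (p0,b)→(p0,a,right)
state=p0 head=5 tape=_aaaaaaa[_]   (p0,_)→(p2,a,left)
state=p2 head=4 tape=_aaaaaa[a]a   (p2,a)→(p2,_,left)
state=p2 head=3 tape=_aaaaa[a]_a   (p2,a)→(p2,_,left)
state=p2 head=2 tape=_aaaa[a]__a   (p2,a)→(p2,_,left)
state=p2 head=1 tape=_aaa[a]___a   (p2,a)→(p2,_,left)
state=p2 head=0 tape=_aa[a]____a   (p2,a)→(p2,_,left)
state=p2 head=-1 tape=_a[a]_____a   (p2,a)→(p2,_,left)
state=p2 head=-2 tape=_[a]______a   (p2,a)→(p2,_,left)
state=p2 head=-3 tape=[_]_______a
At halt the head is at cell -3.

-3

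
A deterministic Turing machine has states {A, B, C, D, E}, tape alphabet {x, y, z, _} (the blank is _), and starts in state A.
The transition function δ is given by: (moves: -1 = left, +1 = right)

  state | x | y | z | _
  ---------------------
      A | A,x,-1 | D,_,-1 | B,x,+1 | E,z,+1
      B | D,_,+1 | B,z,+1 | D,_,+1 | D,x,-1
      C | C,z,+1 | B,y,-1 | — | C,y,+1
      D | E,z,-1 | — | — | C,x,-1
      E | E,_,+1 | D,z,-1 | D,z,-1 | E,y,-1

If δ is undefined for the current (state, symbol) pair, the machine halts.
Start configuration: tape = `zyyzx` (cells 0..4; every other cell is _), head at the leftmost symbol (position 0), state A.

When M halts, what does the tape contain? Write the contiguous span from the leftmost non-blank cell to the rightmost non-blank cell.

A | [z]yyzx   read z → write x, move +1, go to B
B | x[y]yzx   read y → write z, move +1, go to B
B | xz[y]zx   read y → write z, move +1, go to B
B | xzz[z]x   read z → write _, move +1, go to D
D | xzz_[x]   read x → write z, move -1, go to E
E | xzz[_]z   read _ → write y, move -1, go to E
E | xz[z]yz   read z → write z, move -1, go to D
D | x[z]zyz
The non-blank tape span at halt is xzzyz.

xzzyz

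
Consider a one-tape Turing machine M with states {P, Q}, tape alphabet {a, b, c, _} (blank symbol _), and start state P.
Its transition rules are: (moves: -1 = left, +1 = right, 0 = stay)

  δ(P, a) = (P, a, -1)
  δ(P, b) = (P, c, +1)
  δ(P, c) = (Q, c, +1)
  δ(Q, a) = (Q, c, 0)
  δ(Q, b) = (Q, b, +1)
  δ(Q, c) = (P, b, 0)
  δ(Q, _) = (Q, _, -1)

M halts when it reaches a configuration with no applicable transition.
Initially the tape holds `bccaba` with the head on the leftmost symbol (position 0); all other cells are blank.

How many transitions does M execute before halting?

15

state=P head=0 tape=[b]ccaba_   (P,b)→(P,c,+1)
state=P head=1 tape=c[c]caba_   (P,c)→(Q,c,+1)
state=Q head=2 tape=cc[c]aba_   (Q,c)→(P,b,0)
state=P head=2 tape=cc[b]aba_   (P,b)→(P,c,+1)
state=P head=3 tape=ccc[a]ba_   (P,a)→(P,a,-1)
state=P head=2 tape=cc[c]aba_   (P,c)→(Q,c,+1)
state=Q head=3 tape=ccc[a]ba_   (Q,a)→(Q,c,0)
state=Q head=3 tape=ccc[c]ba_   (Q,c)→(P,b,0)
state=P head=3 tape=ccc[b]ba_   (P,b)→(P,c,+1)
state=P head=4 tape=cccc[b]a_   (P,b)→(P,c,+1)
state=P head=5 tape=ccccc[a]_   (P,a)→(P,a,-1)
state=P head=4 tape=cccc[c]a_   (P,c)→(Q,c,+1)
state=Q head=5 tape=ccccc[a]_   (Q,a)→(Q,c,0)
state=Q head=5 tape=ccccc[c]_   (Q,c)→(P,b,0)
state=P head=5 tape=ccccc[b]_   (P,b)→(P,c,+1)
state=P head=6 tape=cccccc[_]
M halts after 15 transitions.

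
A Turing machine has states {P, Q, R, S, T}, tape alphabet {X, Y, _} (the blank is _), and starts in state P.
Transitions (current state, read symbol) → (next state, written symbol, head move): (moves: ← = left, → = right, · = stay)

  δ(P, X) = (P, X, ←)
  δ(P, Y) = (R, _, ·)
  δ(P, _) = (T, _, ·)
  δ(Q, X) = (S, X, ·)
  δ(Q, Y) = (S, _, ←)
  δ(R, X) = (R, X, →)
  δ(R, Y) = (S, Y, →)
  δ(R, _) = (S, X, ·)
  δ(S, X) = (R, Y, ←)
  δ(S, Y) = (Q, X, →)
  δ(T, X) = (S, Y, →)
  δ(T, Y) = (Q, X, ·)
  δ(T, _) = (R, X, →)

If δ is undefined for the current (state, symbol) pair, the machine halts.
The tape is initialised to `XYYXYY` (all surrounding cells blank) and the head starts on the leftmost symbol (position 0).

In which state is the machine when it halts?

Q

state=P head=0 tape=_[X]YYXYY   (P,X)→(P,X,←)
state=P head=-1 tape=[_]XYYXYY   (P,_)→(T,_,·)
state=T head=-1 tape=[_]XYYXYY   (T,_)→(R,X,→)
state=R head=0 tape=X[X]YYXYY   (R,X)→(R,X,→)
state=R head=1 tape=XX[Y]YXYY   (R,Y)→(S,Y,→)
state=S head=2 tape=XXY[Y]XYY   (S,Y)→(Q,X,→)
state=Q head=3 tape=XXYX[X]YY   (Q,X)→(S,X,·)
state=S head=3 tape=XXYX[X]YY   (S,X)→(R,Y,←)
state=R head=2 tape=XXY[X]YYY   (R,X)→(R,X,→)
state=R head=3 tape=XXYX[Y]YY   (R,Y)→(S,Y,→)
state=S head=4 tape=XXYXY[Y]Y   (S,Y)→(Q,X,→)
state=Q head=5 tape=XXYXYX[Y]   (Q,Y)→(S,_,←)
state=S head=4 tape=XXYXY[X]_   (S,X)→(R,Y,←)
state=R head=3 tape=XXYX[Y]Y_   (R,Y)→(S,Y,→)
state=S head=4 tape=XXYXY[Y]_   (S,Y)→(Q,X,→)
state=Q head=5 tape=XXYXYX[_]
No transition is defined for (Q, _); M halts in state Q.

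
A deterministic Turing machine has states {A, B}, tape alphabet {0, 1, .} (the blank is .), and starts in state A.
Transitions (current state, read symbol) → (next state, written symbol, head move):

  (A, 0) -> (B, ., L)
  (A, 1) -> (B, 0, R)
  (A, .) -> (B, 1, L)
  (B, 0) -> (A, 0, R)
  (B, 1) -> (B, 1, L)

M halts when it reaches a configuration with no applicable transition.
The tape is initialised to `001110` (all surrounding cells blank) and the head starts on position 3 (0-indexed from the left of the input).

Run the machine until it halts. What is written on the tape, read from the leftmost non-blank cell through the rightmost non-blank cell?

A | 001[1]10..   read 1 → write 0, move R, go to B
B | 0010[1]0..   read 1 → write 1, move L, go to B
B | 001[0]10..   read 0 → write 0, move R, go to A
A | 0010[1]0..   read 1 → write 0, move R, go to B
B | 00100[0]..   read 0 → write 0, move R, go to A
A | 001000[.].   read . → write 1, move L, go to B
B | 00100[0]1.   read 0 → write 0, move R, go to A
A | 001000[1].   read 1 → write 0, move R, go to B
B | 0010000[.]
The non-blank tape span at halt is 0010000.

0010000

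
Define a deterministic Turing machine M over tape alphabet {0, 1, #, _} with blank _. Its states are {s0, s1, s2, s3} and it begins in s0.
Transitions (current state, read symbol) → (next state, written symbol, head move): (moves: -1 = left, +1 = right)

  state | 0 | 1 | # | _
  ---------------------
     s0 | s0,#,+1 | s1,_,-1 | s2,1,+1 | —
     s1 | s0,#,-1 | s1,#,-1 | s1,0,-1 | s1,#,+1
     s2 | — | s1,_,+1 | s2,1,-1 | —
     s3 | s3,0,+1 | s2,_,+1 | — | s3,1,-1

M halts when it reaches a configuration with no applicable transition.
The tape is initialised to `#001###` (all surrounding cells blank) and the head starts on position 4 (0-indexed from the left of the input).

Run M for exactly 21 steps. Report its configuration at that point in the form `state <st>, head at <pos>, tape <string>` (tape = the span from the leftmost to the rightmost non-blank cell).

s0 | _#001[#]##   read # → write 1, move +1, go to s2
s2 | _#0011[#]#   read # → write 1, move -1, go to s2
s2 | _#001[1]1#   read 1 → write _, move +1, go to s1
s1 | _#001_[1]#   read 1 → write #, move -1, go to s1
s1 | _#001[_]##   read _ → write #, move +1, go to s1
s1 | _#001#[#]#   read # → write 0, move -1, go to s1
s1 | _#001[#]0#   read # → write 0, move -1, go to s1
s1 | _#00[1]00#   read 1 → write #, move -1, go to s1
s1 | _#0[0]#00#   read 0 → write #, move -1, go to s0
s0 | _#[0]##00#   read 0 → write #, move +1, go to s0
s0 | _##[#]#00#   read # → write 1, move +1, go to s2
s2 | _##1[#]00#   read # → write 1, move -1, go to s2
s2 | _##[1]100#   read 1 → write _, move +1, go to s1
s1 | _##_[1]00#   read 1 → write #, move -1, go to s1
s1 | _##[_]#00#   read _ → write #, move +1, go to s1
s1 | _###[#]00#   read # → write 0, move -1, go to s1
s1 | _##[#]000#   read # → write 0, move -1, go to s1
s1 | _#[#]0000#   read # → write 0, move -1, go to s1
s1 | _[#]00000#   read # → write 0, move -1, go to s1
s1 | [_]000000#   read _ → write #, move +1, go to s1
s1 | #[0]00000#   read 0 → write #, move -1, go to s0
s0 | [#]#00000#
After 21 steps: state s0, head at -1, tape ##00000#.

state s0, head at -1, tape ##00000#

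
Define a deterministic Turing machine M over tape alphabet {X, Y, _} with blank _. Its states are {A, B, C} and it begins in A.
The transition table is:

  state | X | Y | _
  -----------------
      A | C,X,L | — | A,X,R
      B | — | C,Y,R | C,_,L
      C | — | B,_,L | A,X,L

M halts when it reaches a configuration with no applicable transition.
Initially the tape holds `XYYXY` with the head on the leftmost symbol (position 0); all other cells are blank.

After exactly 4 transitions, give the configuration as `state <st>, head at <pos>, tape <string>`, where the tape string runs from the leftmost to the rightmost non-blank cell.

A | __[X]YYXY   read X → write X, move L, go to C
C | _[_]XYYXY   read _ → write X, move L, go to A
A | [_]XXYYXY   read _ → write X, move R, go to A
A | X[X]XYYXY   read X → write X, move L, go to C
C | [X]XXYYXY
After 4 steps: state C, head at -2, tape XXXYYXY.

state C, head at -2, tape XXXYYXY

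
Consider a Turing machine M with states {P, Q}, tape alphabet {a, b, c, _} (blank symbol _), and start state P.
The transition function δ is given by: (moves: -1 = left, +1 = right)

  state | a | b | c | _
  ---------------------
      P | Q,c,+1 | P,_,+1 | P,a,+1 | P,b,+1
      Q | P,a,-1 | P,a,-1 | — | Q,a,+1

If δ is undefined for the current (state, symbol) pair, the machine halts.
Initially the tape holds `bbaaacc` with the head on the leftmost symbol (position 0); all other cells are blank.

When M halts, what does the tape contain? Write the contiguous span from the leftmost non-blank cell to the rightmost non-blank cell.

aaccc

state=P head=0 tape=[b]baaacc   (P,b)→(P,_,+1)
state=P head=1 tape=_[b]aaacc   (P,b)→(P,_,+1)
state=P head=2 tape=__[a]aacc   (P,a)→(Q,c,+1)
state=Q head=3 tape=__c[a]acc   (Q,a)→(P,a,-1)
state=P head=2 tape=__[c]aacc   (P,c)→(P,a,+1)
state=P head=3 tape=__a[a]acc   (P,a)→(Q,c,+1)
state=Q head=4 tape=__ac[a]cc   (Q,a)→(P,a,-1)
state=P head=3 tape=__a[c]acc   (P,c)→(P,a,+1)
state=P head=4 tape=__aa[a]cc   (P,a)→(Q,c,+1)
state=Q head=5 tape=__aac[c]c
The non-blank tape span at halt is aaccc.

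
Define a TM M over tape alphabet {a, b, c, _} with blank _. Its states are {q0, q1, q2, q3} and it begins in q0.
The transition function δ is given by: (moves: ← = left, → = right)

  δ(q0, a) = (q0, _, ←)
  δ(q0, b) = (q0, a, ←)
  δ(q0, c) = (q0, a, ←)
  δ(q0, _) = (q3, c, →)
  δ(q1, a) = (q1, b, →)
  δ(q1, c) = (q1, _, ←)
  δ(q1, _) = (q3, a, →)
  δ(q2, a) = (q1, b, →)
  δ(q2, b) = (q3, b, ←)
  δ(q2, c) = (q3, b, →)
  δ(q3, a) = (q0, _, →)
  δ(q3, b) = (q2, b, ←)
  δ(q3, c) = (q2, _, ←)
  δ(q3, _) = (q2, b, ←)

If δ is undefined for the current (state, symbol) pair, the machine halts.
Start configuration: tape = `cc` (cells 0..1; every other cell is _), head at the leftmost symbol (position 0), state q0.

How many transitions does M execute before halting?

16

state=q0 head=0 tape=__[c]c__   (q0,c)→(q0,a,←)
state=q0 head=-1 tape=_[_]ac__   (q0,_)→(q3,c,→)
state=q3 head=0 tape=_c[a]c__   (q3,a)→(q0,_,→)
state=q0 head=1 tape=_c_[c]__   (q0,c)→(q0,a,←)
state=q0 head=0 tape=_c[_]a__   (q0,_)→(q3,c,→)
state=q3 head=1 tape=_cc[a]__   (q3,a)→(q0,_,→)
state=q0 head=2 tape=_cc_[_]_   (q0,_)→(q3,c,→)
state=q3 head=3 tape=_cc_c[_]   (q3,_)→(q2,b,←)
state=q2 head=2 tape=_cc_[c]b   (q2,c)→(q3,b,→)
state=q3 head=3 tape=_cc_b[b]   (q3,b)→(q2,b,←)
state=q2 head=2 tape=_cc_[b]b   (q2,b)→(q3,b,←)
state=q3 head=1 tape=_cc[_]bb   (q3,_)→(q2,b,←)
state=q2 head=0 tape=_c[c]bbb   (q2,c)→(q3,b,→)
state=q3 head=1 tape=_cb[b]bb   (q3,b)→(q2,b,←)
state=q2 head=0 tape=_c[b]bbb   (q2,b)→(q3,b,←)
state=q3 head=-1 tape=_[c]bbbb   (q3,c)→(q2,_,←)
state=q2 head=-2 tape=[_]_bbbb
M halts after 16 transitions.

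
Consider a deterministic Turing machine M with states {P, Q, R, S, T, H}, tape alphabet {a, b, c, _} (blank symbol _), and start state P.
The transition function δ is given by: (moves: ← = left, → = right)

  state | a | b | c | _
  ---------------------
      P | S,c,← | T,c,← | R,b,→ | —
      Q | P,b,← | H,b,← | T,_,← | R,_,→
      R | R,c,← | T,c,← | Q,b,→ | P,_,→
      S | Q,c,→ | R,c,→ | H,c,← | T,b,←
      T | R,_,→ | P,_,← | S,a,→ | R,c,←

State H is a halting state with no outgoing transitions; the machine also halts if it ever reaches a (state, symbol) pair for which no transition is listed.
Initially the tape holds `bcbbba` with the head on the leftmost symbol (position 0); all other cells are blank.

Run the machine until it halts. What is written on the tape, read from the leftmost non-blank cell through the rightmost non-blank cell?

bb_bbbba

P | ___[b]cbbba   read b → write c, move ←, go to T
T | __[_]ccbbba   read _ → write c, move ←, go to R
R | _[_]cccbbba   read _ → write _, move →, go to P
P | __[c]ccbbba   read c → write b, move →, go to R
R | __b[c]cbbba   read c → write b, move →, go to Q
Q | __bb[c]bbba   read c → write _, move ←, go to T
T | __b[b]_bbba   read b → write _, move ←, go to P
P | __[b]__bbba   read b → write c, move ←, go to T
T | _[_]c__bbba   read _ → write c, move ←, go to R
R | [_]cc__bbba   read _ → write _, move →, go to P
P | _[c]c__bbba   read c → write b, move →, go to R
R | _b[c]__bbba   read c → write b, move →, go to Q
Q | _bb[_]_bbba   read _ → write _, move →, go to R
R | _bb_[_]bbba   read _ → write _, move →, go to P
P | _bb__[b]bba   read b → write c, move ←, go to T
T | _bb_[_]cbba   read _ → write c, move ←, go to R
R | _bb[_]ccbba   read _ → write _, move →, go to P
P | _bb_[c]cbba   read c → write b, move →, go to R
R | _bb_b[c]bba   read c → write b, move →, go to Q
Q | _bb_bb[b]ba   read b → write b, move ←, go to H
H | _bb_b[b]bba
The non-blank tape span at halt is bb_bbbba.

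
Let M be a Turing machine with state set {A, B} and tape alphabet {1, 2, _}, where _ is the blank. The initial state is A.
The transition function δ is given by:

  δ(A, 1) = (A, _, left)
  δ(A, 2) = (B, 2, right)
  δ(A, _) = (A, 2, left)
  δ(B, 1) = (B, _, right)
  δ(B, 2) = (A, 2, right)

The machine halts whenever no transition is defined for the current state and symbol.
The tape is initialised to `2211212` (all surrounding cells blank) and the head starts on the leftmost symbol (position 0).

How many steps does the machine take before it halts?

state=A head=0 tape=[2]211212   (A,2)→(B,2,right)
state=B head=1 tape=2[2]11212   (B,2)→(A,2,right)
state=A head=2 tape=22[1]1212   (A,1)→(A,_,left)
state=A head=1 tape=2[2]_1212   (A,2)→(B,2,right)
state=B head=2 tape=22[_]1212
M halts after 4 transitions.

4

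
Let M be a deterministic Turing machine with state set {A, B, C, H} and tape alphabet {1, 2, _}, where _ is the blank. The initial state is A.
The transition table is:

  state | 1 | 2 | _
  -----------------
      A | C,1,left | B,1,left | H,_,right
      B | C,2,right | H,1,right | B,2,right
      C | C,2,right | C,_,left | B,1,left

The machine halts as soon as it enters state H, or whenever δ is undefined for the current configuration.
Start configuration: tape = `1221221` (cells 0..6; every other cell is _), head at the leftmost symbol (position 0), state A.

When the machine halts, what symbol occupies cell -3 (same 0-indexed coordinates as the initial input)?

A | ____[1]221221   read 1 → write 1, move left, go to C
C | ___[_]1221221   read _ → write 1, move left, go to B
B | __[_]11221221   read _ → write 2, move right, go to B
B | __2[1]1221221   read 1 → write 2, move right, go to C
C | __22[1]221221   read 1 → write 2, move right, go to C
C | __222[2]21221   read 2 → write _, move left, go to C
C | __22[2]_21221   read 2 → write _, move left, go to C
C | __2[2]__21221   read 2 → write _, move left, go to C
C | __[2]___21221   read 2 → write _, move left, go to C
C | _[_]____21221   read _ → write 1, move left, go to B
B | [_]1____21221   read _ → write 2, move right, go to B
B | 2[1]____21221   read 1 → write 2, move right, go to C
C | 22[_]___21221   read _ → write 1, move left, go to B
B | 2[2]1___21221   read 2 → write 1, move right, go to H
H | 21[1]___21221
Cell -3 holds 1 when M halts.

1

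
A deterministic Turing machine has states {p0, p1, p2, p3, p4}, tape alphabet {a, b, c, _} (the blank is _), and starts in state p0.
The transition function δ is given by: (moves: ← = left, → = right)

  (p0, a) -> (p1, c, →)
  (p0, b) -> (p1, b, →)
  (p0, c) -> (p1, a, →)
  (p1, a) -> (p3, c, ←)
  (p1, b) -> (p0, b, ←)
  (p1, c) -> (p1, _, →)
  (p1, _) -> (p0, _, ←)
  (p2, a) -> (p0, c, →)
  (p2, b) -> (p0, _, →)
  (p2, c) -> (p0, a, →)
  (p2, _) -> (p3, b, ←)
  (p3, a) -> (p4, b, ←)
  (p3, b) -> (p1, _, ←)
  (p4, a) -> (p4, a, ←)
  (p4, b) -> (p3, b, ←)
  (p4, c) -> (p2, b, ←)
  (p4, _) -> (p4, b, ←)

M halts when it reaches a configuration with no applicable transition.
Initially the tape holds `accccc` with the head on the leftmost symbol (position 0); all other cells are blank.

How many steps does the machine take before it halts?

7

state=p0 head=0 tape=[a]ccccc_   (p0,a)→(p1,c,→)
state=p1 head=1 tape=c[c]cccc_   (p1,c)→(p1,_,→)
state=p1 head=2 tape=c_[c]ccc_   (p1,c)→(p1,_,→)
state=p1 head=3 tape=c__[c]cc_   (p1,c)→(p1,_,→)
state=p1 head=4 tape=c___[c]c_   (p1,c)→(p1,_,→)
state=p1 head=5 tape=c____[c]_   (p1,c)→(p1,_,→)
state=p1 head=6 tape=c_____[_]   (p1,_)→(p0,_,←)
state=p0 head=5 tape=c____[_]_
M halts after 7 transitions.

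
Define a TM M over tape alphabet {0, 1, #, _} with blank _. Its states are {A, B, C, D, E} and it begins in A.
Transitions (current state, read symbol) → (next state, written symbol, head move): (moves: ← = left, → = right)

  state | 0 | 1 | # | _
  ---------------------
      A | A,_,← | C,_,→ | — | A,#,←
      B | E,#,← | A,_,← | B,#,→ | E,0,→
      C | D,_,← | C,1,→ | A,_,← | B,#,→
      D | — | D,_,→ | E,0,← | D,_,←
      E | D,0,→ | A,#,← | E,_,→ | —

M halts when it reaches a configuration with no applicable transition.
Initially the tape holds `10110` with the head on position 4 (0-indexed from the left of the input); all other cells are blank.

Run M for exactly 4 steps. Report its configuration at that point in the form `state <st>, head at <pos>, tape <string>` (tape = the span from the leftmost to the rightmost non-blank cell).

A | 1011[0]__   read 0 → write _, move ←, go to A
A | 101[1]___   read 1 → write _, move →, go to C
C | 101_[_]__   read _ → write #, move →, go to B
B | 101_#[_]_   read _ → write 0, move →, go to E
E | 101_#0[_]
After 4 steps: state E, head at 6, tape 101_#0.

state E, head at 6, tape 101_#0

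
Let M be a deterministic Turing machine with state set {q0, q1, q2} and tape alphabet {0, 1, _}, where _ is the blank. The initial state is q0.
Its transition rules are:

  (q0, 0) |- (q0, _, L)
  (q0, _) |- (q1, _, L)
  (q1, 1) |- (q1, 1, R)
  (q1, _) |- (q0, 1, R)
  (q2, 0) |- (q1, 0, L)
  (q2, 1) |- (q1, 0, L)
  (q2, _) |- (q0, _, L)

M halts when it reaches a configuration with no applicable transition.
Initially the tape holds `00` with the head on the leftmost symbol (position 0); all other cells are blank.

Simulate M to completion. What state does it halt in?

q0

q0 | __[0]0   read 0 → write _, move L, go to q0
q0 | _[_]_0   read _ → write _, move L, go to q1
q1 | [_]__0   read _ → write 1, move R, go to q0
q0 | 1[_]_0   read _ → write _, move L, go to q1
q1 | [1]__0   read 1 → write 1, move R, go to q1
q1 | 1[_]_0   read _ → write 1, move R, go to q0
q0 | 11[_]0   read _ → write _, move L, go to q1
q1 | 1[1]_0   read 1 → write 1, move R, go to q1
q1 | 11[_]0   read _ → write 1, move R, go to q0
q0 | 111[0]   read 0 → write _, move L, go to q0
q0 | 11[1]_
No transition is defined for (q0, 1); M halts in state q0.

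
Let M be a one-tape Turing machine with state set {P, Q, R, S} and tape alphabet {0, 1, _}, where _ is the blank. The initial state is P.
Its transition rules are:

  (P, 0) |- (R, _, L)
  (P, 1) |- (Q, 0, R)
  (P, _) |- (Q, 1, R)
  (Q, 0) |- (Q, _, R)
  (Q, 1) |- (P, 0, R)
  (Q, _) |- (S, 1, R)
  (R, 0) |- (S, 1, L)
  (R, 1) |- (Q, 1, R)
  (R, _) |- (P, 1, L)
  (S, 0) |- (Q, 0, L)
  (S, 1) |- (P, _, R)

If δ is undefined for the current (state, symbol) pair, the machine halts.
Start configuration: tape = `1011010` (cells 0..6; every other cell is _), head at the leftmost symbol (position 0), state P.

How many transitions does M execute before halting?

8

P | [1]011010   read 1 → write 0, move R, go to Q
Q | 0[0]11010   read 0 → write _, move R, go to Q
Q | 0_[1]1010   read 1 → write 0, move R, go to P
P | 0_0[1]010   read 1 → write 0, move R, go to Q
Q | 0_00[0]10   read 0 → write _, move R, go to Q
Q | 0_00_[1]0   read 1 → write 0, move R, go to P
P | 0_00_0[0]   read 0 → write _, move L, go to R
R | 0_00_[0]_   read 0 → write 1, move L, go to S
S | 0_00[_]1_
M halts after 8 transitions.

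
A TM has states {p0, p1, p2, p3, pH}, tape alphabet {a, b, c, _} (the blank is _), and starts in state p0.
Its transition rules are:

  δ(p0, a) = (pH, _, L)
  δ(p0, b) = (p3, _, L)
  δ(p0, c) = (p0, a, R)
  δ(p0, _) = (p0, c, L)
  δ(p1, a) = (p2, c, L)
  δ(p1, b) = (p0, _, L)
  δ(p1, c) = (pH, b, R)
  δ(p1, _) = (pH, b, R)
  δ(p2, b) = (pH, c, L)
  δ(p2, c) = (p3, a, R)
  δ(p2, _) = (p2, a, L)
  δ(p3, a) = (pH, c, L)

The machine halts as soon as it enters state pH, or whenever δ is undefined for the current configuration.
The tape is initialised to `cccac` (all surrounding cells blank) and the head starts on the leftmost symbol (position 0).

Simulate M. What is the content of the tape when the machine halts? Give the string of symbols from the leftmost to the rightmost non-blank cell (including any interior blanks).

state=p0 head=0 tape=[c]ccac   (p0,c)→(p0,a,R)
state=p0 head=1 tape=a[c]cac   (p0,c)→(p0,a,R)
state=p0 head=2 tape=aa[c]ac   (p0,c)→(p0,a,R)
state=p0 head=3 tape=aaa[a]c   (p0,a)→(pH,_,L)
state=pH head=2 tape=aa[a]_c
The non-blank tape span at halt is aaa_c.

aaa_c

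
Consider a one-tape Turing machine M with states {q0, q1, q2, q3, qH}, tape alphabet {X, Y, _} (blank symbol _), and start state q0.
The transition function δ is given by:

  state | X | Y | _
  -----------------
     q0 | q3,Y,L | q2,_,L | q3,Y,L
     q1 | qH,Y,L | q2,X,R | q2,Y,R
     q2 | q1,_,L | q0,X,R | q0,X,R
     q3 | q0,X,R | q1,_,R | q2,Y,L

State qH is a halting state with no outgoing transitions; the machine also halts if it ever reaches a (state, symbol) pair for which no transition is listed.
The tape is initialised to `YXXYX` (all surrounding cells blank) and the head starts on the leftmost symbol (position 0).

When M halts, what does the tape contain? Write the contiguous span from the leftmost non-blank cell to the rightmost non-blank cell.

Y__XXYX

state=q0 head=0 tape=___[Y]XXYX   (q0,Y)→(q2,_,L)
state=q2 head=-1 tape=__[_]_XXYX   (q2,_)→(q0,X,R)
state=q0 head=0 tape=__X[_]XXYX   (q0,_)→(q3,Y,L)
state=q3 head=-1 tape=__[X]YXXYX   (q3,X)→(q0,X,R)
state=q0 head=0 tape=__X[Y]XXYX   (q0,Y)→(q2,_,L)
state=q2 head=-1 tape=__[X]_XXYX   (q2,X)→(q1,_,L)
state=q1 head=-2 tape=_[_]__XXYX   (q1,_)→(q2,Y,R)
state=q2 head=-1 tape=_Y[_]_XXYX   (q2,_)→(q0,X,R)
state=q0 head=0 tape=_YX[_]XXYX   (q0,_)→(q3,Y,L)
state=q3 head=-1 tape=_Y[X]YXXYX   (q3,X)→(q0,X,R)
state=q0 head=0 tape=_YX[Y]XXYX   (q0,Y)→(q2,_,L)
state=q2 head=-1 tape=_Y[X]_XXYX   (q2,X)→(q1,_,L)
state=q1 head=-2 tape=_[Y]__XXYX   (q1,Y)→(q2,X,R)
state=q2 head=-1 tape=_X[_]_XXYX   (q2,_)→(q0,X,R)
state=q0 head=0 tape=_XX[_]XXYX   (q0,_)→(q3,Y,L)
state=q3 head=-1 tape=_X[X]YXXYX   (q3,X)→(q0,X,R)
state=q0 head=0 tape=_XX[Y]XXYX   (q0,Y)→(q2,_,L)
state=q2 head=-1 tape=_X[X]_XXYX   (q2,X)→(q1,_,L)
state=q1 head=-2 tape=_[X]__XXYX   (q1,X)→(qH,Y,L)
state=qH head=-3 tape=[_]Y__XXYX
The non-blank tape span at halt is Y__XXYX.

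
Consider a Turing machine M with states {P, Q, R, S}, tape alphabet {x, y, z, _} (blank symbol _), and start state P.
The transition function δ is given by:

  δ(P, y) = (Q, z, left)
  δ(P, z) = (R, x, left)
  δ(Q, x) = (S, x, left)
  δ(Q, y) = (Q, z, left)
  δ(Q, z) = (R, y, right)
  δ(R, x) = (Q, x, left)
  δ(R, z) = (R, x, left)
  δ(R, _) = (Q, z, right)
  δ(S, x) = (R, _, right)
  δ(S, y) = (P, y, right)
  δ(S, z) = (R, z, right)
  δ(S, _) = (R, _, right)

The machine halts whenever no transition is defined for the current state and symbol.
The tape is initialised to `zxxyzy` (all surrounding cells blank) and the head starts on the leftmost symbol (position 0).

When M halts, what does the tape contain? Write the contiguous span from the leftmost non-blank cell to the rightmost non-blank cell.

state=P head=0 tape=__[z]xxyzy   (P,z)→(R,x,left)
state=R head=-1 tape=_[_]xxxyzy   (R,_)→(Q,z,right)
state=Q head=0 tape=_z[x]xxyzy   (Q,x)→(S,x,left)
state=S head=-1 tape=_[z]xxxyzy   (S,z)→(R,z,right)
state=R head=0 tape=_z[x]xxyzy   (R,x)→(Q,x,left)
state=Q head=-1 tape=_[z]xxxyzy   (Q,z)→(R,y,right)
state=R head=0 tape=_y[x]xxyzy   (R,x)→(Q,x,left)
state=Q head=-1 tape=_[y]xxxyzy   (Q,y)→(Q,z,left)
state=Q head=-2 tape=[_]zxxxyzy
The non-blank tape span at halt is zxxxyzy.

zxxxyzy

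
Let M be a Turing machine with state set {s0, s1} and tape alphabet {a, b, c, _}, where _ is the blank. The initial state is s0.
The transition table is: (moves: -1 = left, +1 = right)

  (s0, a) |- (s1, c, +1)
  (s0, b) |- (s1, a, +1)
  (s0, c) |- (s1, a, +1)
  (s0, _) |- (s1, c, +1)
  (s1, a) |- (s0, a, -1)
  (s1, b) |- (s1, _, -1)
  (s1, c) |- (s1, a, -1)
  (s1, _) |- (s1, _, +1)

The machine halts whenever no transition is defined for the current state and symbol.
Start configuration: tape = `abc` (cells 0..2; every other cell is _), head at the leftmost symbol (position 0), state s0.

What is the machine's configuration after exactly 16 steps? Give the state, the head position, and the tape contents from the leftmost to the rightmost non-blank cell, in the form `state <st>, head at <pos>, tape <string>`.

state=s0 head=0 tape=_[a]bc   (s0,a)→(s1,c,+1)
state=s1 head=1 tape=_c[b]c   (s1,b)→(s1,_,-1)
state=s1 head=0 tape=_[c]_c   (s1,c)→(s1,a,-1)
state=s1 head=-1 tape=[_]a_c   (s1,_)→(s1,_,+1)
state=s1 head=0 tape=_[a]_c   (s1,a)→(s0,a,-1)
state=s0 head=-1 tape=[_]a_c   (s0,_)→(s1,c,+1)
state=s1 head=0 tape=c[a]_c   (s1,a)→(s0,a,-1)
state=s0 head=-1 tape=[c]a_c   (s0,c)→(s1,a,+1)
state=s1 head=0 tape=a[a]_c   (s1,a)→(s0,a,-1)
state=s0 head=-1 tape=[a]a_c   (s0,a)→(s1,c,+1)
state=s1 head=0 tape=c[a]_c   (s1,a)→(s0,a,-1)
state=s0 head=-1 tape=[c]a_c   (s0,c)→(s1,a,+1)
state=s1 head=0 tape=a[a]_c   (s1,a)→(s0,a,-1)
state=s0 head=-1 tape=[a]a_c   (s0,a)→(s1,c,+1)
state=s1 head=0 tape=c[a]_c   (s1,a)→(s0,a,-1)
state=s0 head=-1 tape=[c]a_c   (s0,c)→(s1,a,+1)
state=s1 head=0 tape=a[a]_c
After 16 steps: state s1, head at 0, tape aa_c.

state s1, head at 0, tape aa_c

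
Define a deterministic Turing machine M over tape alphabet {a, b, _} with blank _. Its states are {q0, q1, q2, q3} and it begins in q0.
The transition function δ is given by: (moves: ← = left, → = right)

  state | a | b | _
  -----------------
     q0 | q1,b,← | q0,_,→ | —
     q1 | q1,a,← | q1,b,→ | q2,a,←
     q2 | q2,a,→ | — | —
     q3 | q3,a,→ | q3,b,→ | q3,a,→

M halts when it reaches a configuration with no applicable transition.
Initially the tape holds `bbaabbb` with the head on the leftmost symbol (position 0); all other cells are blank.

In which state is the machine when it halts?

q2

q0 | [b]baabbb   read b → write _, move →, go to q0
q0 | _[b]aabbb   read b → write _, move →, go to q0
q0 | __[a]abbb   read a → write b, move ←, go to q1
q1 | _[_]babbb   read _ → write a, move ←, go to q2
q2 | [_]ababbb
No transition is defined for (q2, _); M halts in state q2.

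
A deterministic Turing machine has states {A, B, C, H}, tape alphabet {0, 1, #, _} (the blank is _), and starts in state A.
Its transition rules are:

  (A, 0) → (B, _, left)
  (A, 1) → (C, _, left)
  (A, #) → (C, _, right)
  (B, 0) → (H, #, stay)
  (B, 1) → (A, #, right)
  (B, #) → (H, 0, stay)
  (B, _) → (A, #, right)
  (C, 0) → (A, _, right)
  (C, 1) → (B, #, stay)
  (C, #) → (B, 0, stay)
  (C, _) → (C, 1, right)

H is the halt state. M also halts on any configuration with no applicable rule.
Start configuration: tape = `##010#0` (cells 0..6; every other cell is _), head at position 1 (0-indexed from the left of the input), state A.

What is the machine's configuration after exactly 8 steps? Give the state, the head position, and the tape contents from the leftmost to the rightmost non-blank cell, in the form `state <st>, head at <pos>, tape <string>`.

state A, head at 7, tape #_11

A | #[#]010#0_   read # → write _, move right, go to C
C | #_[0]10#0_   read 0 → write _, move right, go to A
A | #__[1]0#0_   read 1 → write _, move left, go to C
C | #_[_]_0#0_   read _ → write 1, move right, go to C
C | #_1[_]0#0_   read _ → write 1, move right, go to C
C | #_11[0]#0_   read 0 → write _, move right, go to A
A | #_11_[#]0_   read # → write _, move right, go to C
C | #_11__[0]_   read 0 → write _, move right, go to A
A | #_11___[_]
After 8 steps: state A, head at 7, tape #_11.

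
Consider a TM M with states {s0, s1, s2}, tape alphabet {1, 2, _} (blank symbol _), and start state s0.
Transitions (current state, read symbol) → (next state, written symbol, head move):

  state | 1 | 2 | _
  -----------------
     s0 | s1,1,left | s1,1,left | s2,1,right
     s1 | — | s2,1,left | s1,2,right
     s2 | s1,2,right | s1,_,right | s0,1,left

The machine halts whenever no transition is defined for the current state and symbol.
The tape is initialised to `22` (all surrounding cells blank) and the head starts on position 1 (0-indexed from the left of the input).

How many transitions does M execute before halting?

state=s0 head=1 tape=__2[2]   (s0,2)→(s1,1,left)
state=s1 head=0 tape=__[2]1   (s1,2)→(s2,1,left)
state=s2 head=-1 tape=_[_]11   (s2,_)→(s0,1,left)
state=s0 head=-2 tape=[_]111   (s0,_)→(s2,1,right)
state=s2 head=-1 tape=1[1]11   (s2,1)→(s1,2,right)
state=s1 head=0 tape=12[1]1
M halts after 5 transitions.

5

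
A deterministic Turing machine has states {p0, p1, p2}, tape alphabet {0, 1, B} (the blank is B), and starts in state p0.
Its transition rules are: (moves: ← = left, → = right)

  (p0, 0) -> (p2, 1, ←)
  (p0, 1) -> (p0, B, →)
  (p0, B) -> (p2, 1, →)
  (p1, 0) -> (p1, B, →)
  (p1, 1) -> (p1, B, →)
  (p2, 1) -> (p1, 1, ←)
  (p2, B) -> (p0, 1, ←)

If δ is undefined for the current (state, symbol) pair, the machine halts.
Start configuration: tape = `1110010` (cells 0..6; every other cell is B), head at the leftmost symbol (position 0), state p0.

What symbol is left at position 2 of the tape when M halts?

B

state=p0 head=0 tape=[1]110010B   (p0,1)→(p0,B,→)
state=p0 head=1 tape=B[1]10010B   (p0,1)→(p0,B,→)
state=p0 head=2 tape=BB[1]0010B   (p0,1)→(p0,B,→)
state=p0 head=3 tape=BBB[0]010B   (p0,0)→(p2,1,←)
state=p2 head=2 tape=BB[B]1010B   (p2,B)→(p0,1,←)
state=p0 head=1 tape=B[B]11010B   (p0,B)→(p2,1,→)
state=p2 head=2 tape=B1[1]1010B   (p2,1)→(p1,1,←)
state=p1 head=1 tape=B[1]11010B   (p1,1)→(p1,B,→)
state=p1 head=2 tape=BB[1]1010B   (p1,1)→(p1,B,→)
state=p1 head=3 tape=BBB[1]010B   (p1,1)→(p1,B,→)
state=p1 head=4 tape=BBBB[0]10B   (p1,0)→(p1,B,→)
state=p1 head=5 tape=BBBBB[1]0B   (p1,1)→(p1,B,→)
state=p1 head=6 tape=BBBBBB[0]B   (p1,0)→(p1,B,→)
state=p1 head=7 tape=BBBBBBB[B]
Cell 2 holds B when M halts.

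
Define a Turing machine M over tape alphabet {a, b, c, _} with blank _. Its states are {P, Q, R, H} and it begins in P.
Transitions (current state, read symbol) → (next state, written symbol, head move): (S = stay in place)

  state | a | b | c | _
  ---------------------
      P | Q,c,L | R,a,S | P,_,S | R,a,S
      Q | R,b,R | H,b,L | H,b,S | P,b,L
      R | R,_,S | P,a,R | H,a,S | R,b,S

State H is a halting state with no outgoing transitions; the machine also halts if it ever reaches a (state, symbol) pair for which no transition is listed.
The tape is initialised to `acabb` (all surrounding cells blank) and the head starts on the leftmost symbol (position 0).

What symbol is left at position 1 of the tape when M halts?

P | __[a]cabb   read a → write c, move L, go to Q
Q | _[_]ccabb   read _ → write b, move L, go to P
P | [_]bccabb   read _ → write a, move S, go to R
R | [a]bccabb   read a → write _, move S, go to R
R | [_]bccabb   read _ → write b, move S, go to R
R | [b]bccabb   read b → write a, move R, go to P
P | a[b]ccabb   read b → write a, move S, go to R
R | a[a]ccabb   read a → write _, move S, go to R
R | a[_]ccabb   read _ → write b, move S, go to R
R | a[b]ccabb   read b → write a, move R, go to P
P | aa[c]cabb   read c → write _, move S, go to P
P | aa[_]cabb   read _ → write a, move S, go to R
R | aa[a]cabb   read a → write _, move S, go to R
R | aa[_]cabb   read _ → write b, move S, go to R
R | aa[b]cabb   read b → write a, move R, go to P
P | aaa[c]abb   read c → write _, move S, go to P
P | aaa[_]abb   read _ → write a, move S, go to R
R | aaa[a]abb   read a → write _, move S, go to R
R | aaa[_]abb   read _ → write b, move S, go to R
R | aaa[b]abb   read b → write a, move R, go to P
P | aaaa[a]bb   read a → write c, move L, go to Q
Q | aaa[a]cbb   read a → write b, move R, go to R
R | aaab[c]bb   read c → write a, move S, go to H
H | aaab[a]bb
Cell 1 holds b when M halts.

b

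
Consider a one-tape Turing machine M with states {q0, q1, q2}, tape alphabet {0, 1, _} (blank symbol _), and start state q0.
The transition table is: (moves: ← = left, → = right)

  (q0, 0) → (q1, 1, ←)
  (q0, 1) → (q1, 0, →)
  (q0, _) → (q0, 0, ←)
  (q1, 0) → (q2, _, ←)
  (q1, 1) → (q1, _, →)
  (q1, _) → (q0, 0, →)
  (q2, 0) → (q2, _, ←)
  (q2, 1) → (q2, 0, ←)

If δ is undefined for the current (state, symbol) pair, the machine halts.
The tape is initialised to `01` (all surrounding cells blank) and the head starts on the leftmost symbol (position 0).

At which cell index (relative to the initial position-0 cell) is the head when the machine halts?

q0 | __[0]1__   read 0 → write 1, move ←, go to q1
q1 | _[_]11__   read _ → write 0, move →, go to q0
q0 | _0[1]1__   read 1 → write 0, move →, go to q1
q1 | _00[1]__   read 1 → write _, move →, go to q1
q1 | _00_[_]_   read _ → write 0, move →, go to q0
q0 | _00_0[_]   read _ → write 0, move ←, go to q0
q0 | _00_[0]0   read 0 → write 1, move ←, go to q1
q1 | _00[_]10   read _ → write 0, move →, go to q0
q0 | _000[1]0   read 1 → write 0, move →, go to q1
q1 | _0000[0]   read 0 → write _, move ←, go to q2
q2 | _000[0]_   read 0 → write _, move ←, go to q2
q2 | _00[0]__   read 0 → write _, move ←, go to q2
q2 | _0[0]___   read 0 → write _, move ←, go to q2
q2 | _[0]____   read 0 → write _, move ←, go to q2
q2 | [_]_____
At halt the head is at cell -2.

-2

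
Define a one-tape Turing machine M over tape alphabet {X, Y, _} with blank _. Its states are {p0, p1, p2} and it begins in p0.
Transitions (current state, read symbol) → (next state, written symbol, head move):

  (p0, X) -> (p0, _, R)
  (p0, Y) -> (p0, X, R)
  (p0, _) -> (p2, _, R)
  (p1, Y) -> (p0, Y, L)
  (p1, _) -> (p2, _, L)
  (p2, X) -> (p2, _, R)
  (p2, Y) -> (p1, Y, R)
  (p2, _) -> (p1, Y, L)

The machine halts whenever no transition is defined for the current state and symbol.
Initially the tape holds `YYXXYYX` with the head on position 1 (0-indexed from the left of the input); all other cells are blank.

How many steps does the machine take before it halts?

p0 | Y[Y]XXYYX__   read Y → write X, move R, go to p0
p0 | YX[X]XYYX__   read X → write _, move R, go to p0
p0 | YX_[X]YYX__   read X → write _, move R, go to p0
p0 | YX__[Y]YX__   read Y → write X, move R, go to p0
p0 | YX__X[Y]X__   read Y → write X, move R, go to p0
p0 | YX__XX[X]__   read X → write _, move R, go to p0
p0 | YX__XX_[_]_   read _ → write _, move R, go to p2
p2 | YX__XX__[_]   read _ → write Y, move L, go to p1
p1 | YX__XX_[_]Y   read _ → write _, move L, go to p2
p2 | YX__XX[_]_Y   read _ → write Y, move L, go to p1
p1 | YX__X[X]Y_Y
M halts after 10 transitions.

10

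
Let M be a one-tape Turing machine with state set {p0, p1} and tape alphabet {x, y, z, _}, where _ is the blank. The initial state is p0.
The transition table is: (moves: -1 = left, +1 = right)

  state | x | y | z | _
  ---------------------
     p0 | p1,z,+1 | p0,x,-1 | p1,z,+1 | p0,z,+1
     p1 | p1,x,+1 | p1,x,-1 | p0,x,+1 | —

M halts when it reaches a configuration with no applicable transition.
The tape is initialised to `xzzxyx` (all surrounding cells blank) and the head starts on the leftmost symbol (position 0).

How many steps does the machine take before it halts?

8

state=p0 head=0 tape=[x]zzxyx_   (p0,x)→(p1,z,+1)
state=p1 head=1 tape=z[z]zxyx_   (p1,z)→(p0,x,+1)
state=p0 head=2 tape=zx[z]xyx_   (p0,z)→(p1,z,+1)
state=p1 head=3 tape=zxz[x]yx_   (p1,x)→(p1,x,+1)
state=p1 head=4 tape=zxzx[y]x_   (p1,y)→(p1,x,-1)
state=p1 head=3 tape=zxz[x]xx_   (p1,x)→(p1,x,+1)
state=p1 head=4 tape=zxzx[x]x_   (p1,x)→(p1,x,+1)
state=p1 head=5 tape=zxzxx[x]_   (p1,x)→(p1,x,+1)
state=p1 head=6 tape=zxzxxx[_]
M halts after 8 transitions.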